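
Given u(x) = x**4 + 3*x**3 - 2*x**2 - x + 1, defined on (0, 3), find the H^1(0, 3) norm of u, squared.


||u||_{H^1}^2 = 433353/20

The H^1 norm (squared) on an interval (0, L) is
  ||u||_{H^1}^2 = ∫_0^L u(x)^2 dx + ∫_0^L u'(x)^2 dx.
Compute u'(x) = 4*x**3 + 9*x**2 - 4*x - 1.
Then u(x)^2 = x**8 + 6*x**7 + 5*x**6 - 14*x**5 + 10*x**3 - 3*x**2 - 2*x + 1 and u'(x)^2 = 16*x**6 + 72*x**5 + 49*x**4 - 80*x**3 - 2*x**2 + 8*x + 1.
Integrate each monomial from 0 to 3 using ∫_0^3 c·x^n dx = c·3^(n+1)/(n+1):
  ∫_0^3 u(x)^2 dx = ∫_0^3 (x^8 + 6*x^7 + 5*x^6 - 14*x^5 + 10*x^3 - 3*x^2 - 2*x + 1) dx. Term by term:
    ∫_0^3 x^8 dx = 2187;  ∫_0^3 6*x^7 dx = 19683/4;  ∫_0^3 5*x^6 dx = 10935/7;
    ∫_0^3 -14*x^5 dx = -1701;  ∫_0^3 10*x^3 dx = 405/2;  ∫_0^3 -3*x^2 dx = -27;
    ∫_0^3 -2*x dx = -9;  ∫_0^3 1 dx = 3.
  Sum: 2187 + 19683/4 + 10935/7 − 1701 + 405/2 − 27 − 9 + 3 = 199875/28.
  ∫_0^3 u'(x)^2 dx = ∫_0^3 (16*x^6 + 72*x^5 + 49*x^4 - 80*x^3 - 2*x^2 + 8*x + 1) dx. Term by term:
    ∫_0^3 16*x^6 dx = 34992/7;  ∫_0^3 72*x^5 dx = 8748;  ∫_0^3 49*x^4 dx = 11907/5;
    ∫_0^3 -80*x^3 dx = -1620;  ∫_0^3 -2*x^2 dx = -18;  ∫_0^3 8*x dx = 36;
    ∫_0^3 1 dx = 3.
  Sum: 34992/7 + 8748 + 11907/5 − 1620 − 18 + 36 + 3 = 508524/35.
Adding: ||u||_{H^1}^2 = 199875/28 + 508524/35 = 433353/20.


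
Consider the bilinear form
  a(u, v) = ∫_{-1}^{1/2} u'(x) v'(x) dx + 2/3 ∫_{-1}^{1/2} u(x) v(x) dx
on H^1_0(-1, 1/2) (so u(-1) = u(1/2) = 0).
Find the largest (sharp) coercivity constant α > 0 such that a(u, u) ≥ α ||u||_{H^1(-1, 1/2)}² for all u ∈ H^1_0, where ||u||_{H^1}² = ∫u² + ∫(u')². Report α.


α = 2*(3 + 2*π^2)/(9 + 4*π^2)

Coercivity of a(·,·) on H^1_0(-1, 1/2) means a(u, u) ≥ α ||u||_{H^1}² for every u ∈ H^1_0.
The interval has length L = 3/2, and Poincaré/coercivity depend only on L. Here a(u, u) = ∫(u')² + (2/3)·∫u².
Here 0 < c = 2/3 < 1. The condition a(u,u) ≥ α||u||_{H^1}² reads (1−α)∫(u')² ≥ (α−c)∫u². Any admissible α is ≤ 1 (rapidly oscillating u have ∫u²/∫(u')² → 0), and α = 1 would force 0 ≥ (1−c)∫u², impossible since c < 1; so 1−α > 0. By the sharp Poincaré inequality on H^1_0 of an interval of length L, ∫(u')² ≥ (π/L)²∫u² with equality for the first sine mode sin(π(x−x₀)/L) (x₀ the left endpoint), so the inequality holds for all u iff (1−α)(π/L)² ≥ α − c, i.e. α ≤ ((π/L)² + c)/((π/L)² + 1) = (1 + c(L/π)²)/(1 + (L/π)²). With (π/L)² = 4*π^2/9 and c = 2/3, the largest admissible constant is α = ((π/L)² + c)/((π/L)² + 1).
Simplifying, α = 2*(3 + 2*π^2)/(9 + 4*π^2).


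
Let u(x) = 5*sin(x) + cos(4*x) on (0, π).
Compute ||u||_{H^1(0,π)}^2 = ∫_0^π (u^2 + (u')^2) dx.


||u||_{H^1(0,π)}^2 = -68/3 + 67*π/2

u'(x) = -4*sin(4*x) + 5*cos(x).
Expand u² and (u')² and integrate term by term on (0, π), using: for integers n ≥ 1, ∫_0^π sin²(nx) dx = ∫_0^π cos²(nx) dx = π/2; for n ≠ n', ∫_0^π sin(nx)sin(n'x) dx = ∫_0^π cos(nx)cos(n'x) dx = 0; and by product-to-sum, ∫_0^π sin(nx)cos(n'x) dx = ½∫_0^π [sin((n+n')x) + sin((n−n')x)] dx, which is 0 when n+n' is even and 2n/(n²−n'²) when n+n' is odd (it need not vanish on (0, π)).
  u² squared terms: (5)²·∫sin(x)² dx = 25·π/2 = 25*π/2;  (1)²·∫cos(4x)² dx = 1·π/2 = π/2.
  u² cross terms: 2·(5)·(1)·∫sin(x)·cos(4x) dx = 10·(-2/15) = -4/3.
  So ∫_0^π u² dx = 25*π/2 + π/2 − 4/3 = -4/3 + 13*π.
  (u')² squared terms: (-4)²·∫sin(4x)² dx = 16·π/2 = 8*π;  (5)²·∫cos(x)² dx = 25·π/2 = 25*π/2.
  (u')² cross terms: 2·(-4)·(5)·∫sin(4x)·cos(x) dx = -40·(8/15) = -64/3.
  So ∫_0^π (u')² dx = 8*π + 25*π/2 − 64/3 = -64/3 + 41*π/2.
||u||_{H^1}^2 = (-4/3 + 13*π) + (-64/3 + 41*π/2) = -68/3 + 67*π/2.


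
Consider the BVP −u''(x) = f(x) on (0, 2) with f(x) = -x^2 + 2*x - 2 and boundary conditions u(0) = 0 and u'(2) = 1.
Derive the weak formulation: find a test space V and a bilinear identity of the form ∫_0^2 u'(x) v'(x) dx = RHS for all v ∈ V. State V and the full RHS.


V = {v ∈ H^1(0, 2) : v(0) = 0} (test functions vanish at x = 0 where u is specified); weak form: ∫_0^2 u'v' dx = ∫_0^2 (-x^2 + 2*x - 2) v dx + v(2) for all v ∈ V.

Multiply both sides by a test function v and integrate from 0 to 2:
  ∫_0^2 −u''(x) v(x) dx = ∫_0^2 f(x) v(x) dx.
Integrate the LHS by parts once:
  ∫_0^2 −u'' v dx = −[u'(x) v(x)]_0^2 + ∫_0^2 u'(x) v'(x) dx.
Thus ∫_0^2 u'(x) v'(x) dx = ∫_0^2 f(x) v(x) dx + [u'(x) v(x)]_0^2.
Choose V so that boundary terms are either known or forced to vanish.
Mixed BC: u(0) = 0 (Dirichlet) and u'(2) = 1 (Neumann). Define V = {v ∈ H^1(0, 2) : v(0) = 0}. Then [u' v]_0^2 = u'(2)·v(2) − u'(0)·0 = v(2).
Weak formulation: find u (satisfying any essential BC) such that ∫_0^2 u'(x) v'(x) dx = ∫_0^2 f v dx + v(2) for all v ∈ V (Dirichlet at 0 absorbed into V; Neumann datum at x = 2 contributes the boundary term).
Substituting f(x) = -x^2 + 2*x - 2, the right-hand side is ∫_0^2 (-x^2 + 2*x - 2) v dx + v(2).


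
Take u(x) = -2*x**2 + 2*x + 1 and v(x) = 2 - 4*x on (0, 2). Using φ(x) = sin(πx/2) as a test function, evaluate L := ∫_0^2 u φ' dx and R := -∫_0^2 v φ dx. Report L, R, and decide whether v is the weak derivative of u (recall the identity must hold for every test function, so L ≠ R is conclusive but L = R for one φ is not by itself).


LHS = 8/π, RHS = 8/π. Yes, v = u' weakly.

u(x) = -2*x**2 + 2*x + 1, classical derivative u'(x) = 2 - 4*x.
φ(x) = sin(πx/2), so φ'(x) = π*cos(π*x/2)/2.
Note φ(0) = φ(2) = 0, so the boundary term u·φ vanishes.
LHS = ∫_0^2 u(x) φ'(x) dx = ∫_0^2 (-π*x^2*cos(π*x/2) + π*x*cos(π*x/2) + π*cos(π*x/2)/2) dx. Term by term:
  ∫_0^2 π*cos(π*x/2)/2 dx = 0;  ∫_0^2 π*x*cos(π*x/2) dx = -8/π;  ∫_0^2 -π*x^2*cos(π*x/2) dx = 16/π.
Sum: 0 − 8/π + 16/π = 8/π.
So LHS = 8/π.
∫_0^2 v(x) φ(x) dx = ∫_0^2 (-4*x*sin(π*x/2) + 2*sin(π*x/2)) dx. Term by term:
  ∫_0^2 2*sin(π*x/2) dx = 8/π;  ∫_0^2 -4*x*sin(π*x/2) dx = -16/π.
Sum: 8/π − 16/π = -8/π.
So RHS = -∫_0^2 v(x) φ(x) dx = 8/π.
LHS = RHS, so the identity holds for this test φ.
Moreover u is smooth here and v(x) = u'(x) = 2 - 4*x pointwise, so the identity holds for every test function. Hence v is the weak derivative of u.


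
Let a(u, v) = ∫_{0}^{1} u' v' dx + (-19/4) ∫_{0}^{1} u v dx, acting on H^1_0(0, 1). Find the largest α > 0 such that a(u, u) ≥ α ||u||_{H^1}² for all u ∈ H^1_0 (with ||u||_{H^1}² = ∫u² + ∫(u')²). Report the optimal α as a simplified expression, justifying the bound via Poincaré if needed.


α = (-19/4 + π^2)/(1 + π^2)

Coercivity of a(·,·) on H^1_0(0, 1) means a(u, u) ≥ α ||u||_{H^1}² for every u ∈ H^1_0.
The interval has length L = 1, and Poincaré/coercivity depend only on L. Here a(u, u) = ∫(u')² + (-19/4)·∫u².
Here c = -19/4 < 0 with |c| < (π/L)² = π^2, so coercivity still holds. The condition a(u,u) ≥ α||u||_{H^1}² reads (1−α)∫(u')² ≥ (α−c)∫u². Any admissible α is ≤ 1 (rapidly oscillating u have ∫u²/∫(u')² → 0), and α = 1 would force 0 ≥ (1−c)∫u², impossible since c < 1; so 1−α > 0. By the sharp Poincaré inequality on H^1_0 of an interval of length L, ∫(u')² ≥ (π/L)²∫u² with equality for the first sine mode sin(π(x−x₀)/L) (x₀ the left endpoint), so the inequality holds for all u iff (1−α)(π/L)² ≥ α − c, i.e. α ≤ ((π/L)² + c)/((π/L)² + 1) = (1 + c(L/π)²)/(1 + (L/π)²). (Direct route, valid since c ≤ 0: Poincaré gives c∫u² ≥ c(L/π)²∫(u')², so a(u,u) ≥ (1 + c(L/π)²)∫(u')², while ||u||_{H^1}² ≤ (1 + (L/π)²)∫(u')²; dividing yields the same α.) With (π/L)² = π^2 and c = -19/4, the largest admissible constant is α = ((π/L)² + c)/((π/L)² + 1).
Simplifying, α = (-19/4 + π^2)/(1 + π^2).


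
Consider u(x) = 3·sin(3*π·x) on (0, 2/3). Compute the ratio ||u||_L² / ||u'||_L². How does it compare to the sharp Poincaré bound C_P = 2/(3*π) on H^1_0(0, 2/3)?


||u||_L² / ||u'||_L² = 1/(3*π) < C_P = 2/(3*π).

u(x) = 3·sin(3*π·x), so u'(x) = 9*π*cos(3*π*x).
Writing u(x) = A·sin(kπx/L) with A = 3 and k = 2, use ∫_0^L sin²(kπx/L) dx = L/2 and ∫_0^L cos²(kπx/L) dx = L/2.
u² = 9·sin²(3*π·x) and (u')² = 81*π^2·cos²(3*π·x), and each of sin², cos² integrates to L/2 = 1/3 over (0, 2/3).
∫_0^2/3 u² dx = 3, so ||u||_L² = sqrt(3).
∫_0^2/3 (u')² dx = 27*π^2, so ||u'||_L² = 3*sqrt(3)*π.
Ratio ||u||_L² / ||u'||_L² = 1/(3*π).
Sharp Poincaré constant on H^1_0(0, 2/3) is C_P = L/π = 2/(3*π), achieved by sin(3*π/2·x).
This is the k = 2 harmonic; the ratio L/(kπ) is strictly less than C_P = L/π, consistent with the sharp inequality ||u||_L² ≤ C_P ||u'||_L².


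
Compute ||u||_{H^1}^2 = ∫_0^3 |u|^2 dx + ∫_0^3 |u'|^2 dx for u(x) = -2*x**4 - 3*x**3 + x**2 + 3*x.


||u||_{H^1}^2 = 1930032/35

The H^1 norm (squared) on an interval (0, L) is
  ||u||_{H^1}^2 = ∫_0^L u(x)^2 dx + ∫_0^L u'(x)^2 dx.
Compute u'(x) = -8*x**3 - 9*x**2 + 2*x + 3.
Then u(x)^2 = 4*x**8 + 12*x**7 + 5*x**6 - 18*x**5 - 17*x**4 + 6*x**3 + 9*x**2 and u'(x)^2 = 64*x**6 + 144*x**5 + 49*x**4 - 84*x**3 - 50*x**2 + 12*x + 9.
Integrate each monomial from 0 to 3 using ∫_0^3 c·x^n dx = c·3^(n+1)/(n+1):
  ∫_0^3 u(x)^2 dx = ∫_0^3 (4*x^8 + 12*x^7 + 5*x^6 - 18*x^5 - 17*x^4 + 6*x^3 + 9*x^2) dx. Term by term:
    ∫_0^3 4*x^8 dx = 8748;  ∫_0^3 12*x^7 dx = 19683/2;  ∫_0^3 5*x^6 dx = 10935/7;
    ∫_0^3 -18*x^5 dx = -2187;  ∫_0^3 -17*x^4 dx = -4131/5;  ∫_0^3 6*x^3 dx = 243/2;
    ∫_0^3 9*x^2 dx = 81.
  Sum: 8748 + 19683/2 + 10935/7 − 2187 − 4131/5 + 243/2 + 81 = 606933/35.
  ∫_0^3 u'(x)^2 dx = ∫_0^3 (64*x^6 + 144*x^5 + 49*x^4 - 84*x^3 - 50*x^2 + 12*x + 9) dx. Term by term:
    ∫_0^3 64*x^6 dx = 139968/7;  ∫_0^3 144*x^5 dx = 17496;  ∫_0^3 49*x^4 dx = 11907/5;
    ∫_0^3 -84*x^3 dx = -1701;  ∫_0^3 -50*x^2 dx = -450;  ∫_0^3 12*x dx = 54;
    ∫_0^3 9 dx = 27.
  Sum: 139968/7 + 17496 + 11907/5 − 1701 − 450 + 54 + 27 = 1323099/35.
Adding: ||u||_{H^1}^2 = 606933/35 + 1323099/35 = 1930032/35.


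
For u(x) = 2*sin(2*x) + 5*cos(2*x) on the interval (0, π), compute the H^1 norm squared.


||u||_{H^1(0,π)}^2 = 145*π/2

u'(x) = -10*sin(2*x) + 4*cos(2*x).
Expand u² and (u')² and integrate term by term on (0, π), using: for integers n ≥ 1, ∫_0^π sin²(nx) dx = ∫_0^π cos²(nx) dx = π/2; for n ≠ n', ∫_0^π sin(nx)sin(n'x) dx = ∫_0^π cos(nx)cos(n'x) dx = 0; and by product-to-sum, ∫_0^π sin(nx)cos(n'x) dx = ½∫_0^π [sin((n+n')x) + sin((n−n')x)] dx, which is 0 when n+n' is even and 2n/(n²−n'²) when n+n' is odd (it need not vanish on (0, π)).
  u² squared terms: (2)²·∫sin(2x)² dx = 4·π/2 = 2*π;  (5)²·∫cos(2x)² dx = 25·π/2 = 25*π/2.
  u² cross terms: 2·(2)·(5)·∫sin(2x)·cos(2x) dx = 20·(0) = 0.
  So ∫_0^π u² dx = 2*π + 25*π/2 + 0 = 29*π/2.
  (u')² squared terms: (-10)²·∫sin(2x)² dx = 100·π/2 = 50*π;  (4)²·∫cos(2x)² dx = 16·π/2 = 8*π.
  (u')² cross terms: 2·(-10)·(4)·∫sin(2x)·cos(2x) dx = -80·(0) = 0.
  So ∫_0^π (u')² dx = 50*π + 8*π + 0 = 58*π.
||u||_{H^1}^2 = (29*π/2) + (58*π) = 145*π/2.


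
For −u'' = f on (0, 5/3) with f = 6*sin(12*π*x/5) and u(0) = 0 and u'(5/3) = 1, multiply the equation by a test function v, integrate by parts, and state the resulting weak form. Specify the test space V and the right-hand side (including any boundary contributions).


V = {v ∈ H^1(0, 5/3) : v(0) = 0} (test functions vanish at x = 0 where u is specified); weak form: ∫_0^5/3 u'v' dx = ∫_0^5/3 (6*sin(12*π*x/5)) v dx + v(5/3) for all v ∈ V.

Multiply both sides by a test function v and integrate from 0 to 5/3:
  ∫_0^5/3 −u''(x) v(x) dx = ∫_0^5/3 f(x) v(x) dx.
Integrate the LHS by parts once:
  ∫_0^5/3 −u'' v dx = −[u'(x) v(x)]_0^5/3 + ∫_0^5/3 u'(x) v'(x) dx.
Thus ∫_0^5/3 u'(x) v'(x) dx = ∫_0^5/3 f(x) v(x) dx + [u'(x) v(x)]_0^5/3.
Choose V so that boundary terms are either known or forced to vanish.
Mixed BC: u(0) = 0 (Dirichlet) and u'(5/3) = 1 (Neumann). Define V = {v ∈ H^1(0, 5/3) : v(0) = 0}. Then [u' v]_0^5/3 = u'(5/3)·v(5/3) − u'(0)·0 = v(5/3).
Weak formulation: find u (satisfying any essential BC) such that ∫_0^5/3 u'(x) v'(x) dx = ∫_0^5/3 f v dx + v(5/3) for all v ∈ V (Dirichlet at 0 absorbed into V; Neumann datum at x = 5/3 contributes the boundary term).
Substituting f(x) = 6*sin(12*π*x/5), the right-hand side is ∫_0^5/3 (6*sin(12*π*x/5)) v dx + v(5/3).


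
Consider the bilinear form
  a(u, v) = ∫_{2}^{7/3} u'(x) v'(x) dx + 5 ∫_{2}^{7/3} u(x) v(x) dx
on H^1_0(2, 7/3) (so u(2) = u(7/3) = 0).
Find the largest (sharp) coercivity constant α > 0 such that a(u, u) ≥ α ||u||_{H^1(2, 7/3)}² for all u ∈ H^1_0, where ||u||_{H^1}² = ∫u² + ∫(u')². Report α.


α = 1

Coercivity of a(·,·) on H^1_0(2, 7/3) means a(u, u) ≥ α ||u||_{H^1}² for every u ∈ H^1_0.
The interval has length L = 1/3, and Poincaré/coercivity depend only on L. Here a(u, u) = ∫(u')² + (5)·∫u².
Here c = 5 ≥ 1, so a(u,u) = ∫(u')² + c∫u² ≥ ∫(u')² + ∫u² = ||u||_{H^1}², i.e. α = 1 works. No larger α is possible: a(u,u) ≥ α||u||_{H^1}² means (1−α)∫(u')² ≥ (α−c)∫u², and for the modes u_n = sin(nπ(x−x₀)/L) (x₀ the left endpoint) one has ∫u_n²/∫(u_n')² = (L/(nπ))² → 0, so a(u_n,u_n)/||u_n||_{H^1}² → 1. Hence the optimal constant is α = 1.
Therefore α = 1.


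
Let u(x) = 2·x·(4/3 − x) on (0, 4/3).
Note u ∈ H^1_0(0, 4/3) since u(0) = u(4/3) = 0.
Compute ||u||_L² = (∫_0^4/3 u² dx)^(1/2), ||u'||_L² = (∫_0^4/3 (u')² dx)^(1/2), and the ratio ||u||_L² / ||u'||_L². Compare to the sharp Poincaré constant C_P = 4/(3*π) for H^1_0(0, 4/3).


||u||_L² / ||u'||_L² = 2*sqrt(10)/15 < C_P = 4/(3*π).

u(x) = 2·x·(4/3 − x), so u'(x) = 8/3 - 4*x.
u(x) = 2·x·(4/3 − x) vanishes at x = 0 and x = 4/3, so u ∈ H^1_0(0, 4/3). Differentiate via the product rule and integrate the resulting polynomials term by term.
  ∫_0^4/3 u² dx = ∫_0^4/3 (4*x^4 - 32*x^3/3 + 64*x^2/9) dx. Term by term:
    ∫_0^4/3 4*x^4 dx = 4096/1215;  ∫_0^4/3 -32*x^3/3 dx = -2048/243;  ∫_0^4/3 64*x^2/9 dx = 4096/729.
  Sum: 4096/1215 − 2048/243 + 4096/729 = 2048/3645.
  ∫_0^4/3 (u')² dx = ∫_0^4/3 (16*x^2 - 64*x/3 + 64/9) dx. Term by term:
    ∫_0^4/3 16*x^2 dx = 1024/81;  ∫_0^4/3 -64*x/3 dx = -512/27;  ∫_0^4/3 64/9 dx = 256/27.
  Sum: 1024/81 − 512/27 + 256/27 = 256/81.
∫_0^4/3 u² dx = 2048/3645, so ||u||_L² = 32*sqrt(10)/135.
∫_0^4/3 (u')² dx = 256/81, so ||u'||_L² = 16/9.
Ratio ||u||_L² / ||u'||_L² = 2*sqrt(10)/15.
Sharp Poincaré constant on H^1_0(0, 4/3) is C_P = L/π = 4/(3*π), achieved by sin(3*π/4·x).
A polynomial bump cannot attain the sharp Poincaré constant (only the first sine eigenfunction does), so the ratio is strictly less than C_P, consistent with ||u||_L² ≤ C_P ||u'||_L².


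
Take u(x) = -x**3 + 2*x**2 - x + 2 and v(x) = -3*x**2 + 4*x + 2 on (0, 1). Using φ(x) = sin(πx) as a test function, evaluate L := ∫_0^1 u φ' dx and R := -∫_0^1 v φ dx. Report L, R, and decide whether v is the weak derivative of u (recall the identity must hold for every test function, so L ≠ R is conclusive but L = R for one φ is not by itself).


LHS = (-12 + π^2)/π^3, RHS = -5/π - 12/π^3. No, v is not the weak derivative of u.

u(x) = -x**3 + 2*x**2 - x + 2, classical derivative u'(x) = -3*x**2 + 4*x - 1.
φ(x) = sin(πx), so φ'(x) = π*cos(π*x).
Note φ(0) = φ(1) = 0, so the boundary term u·φ vanishes.
LHS = ∫_0^1 u(x) φ'(x) dx = ∫_0^1 (-π*x^3*cos(π*x) + 2*π*x^2*cos(π*x) - π*x*cos(π*x) + 2*π*cos(π*x)) dx. Term by term:
  ∫_0^1 2*π*cos(π*x) dx = 0;  ∫_0^1 -π*x*cos(π*x) dx = 2/π;  ∫_0^1 -π*x^3*cos(π*x) dx = -12/π^3 + 3/π;
  ∫_0^1 2*π*x^2*cos(π*x) dx = -4/π.
Sum: 0 + 2/π + -12/π^3 + 3/π − 4/π = (-12 + π^2)/π^3.
So LHS = (-12 + π^2)/π^3.
∫_0^1 v(x) φ(x) dx = ∫_0^1 (-3*x^2*sin(π*x) + 4*x*sin(π*x) + 2*sin(π*x)) dx. Term by term:
  ∫_0^1 2*sin(π*x) dx = 4/π;  ∫_0^1 -3*x^2*sin(π*x) dx = -3/π + 12/π^3;  ∫_0^1 4*x*sin(π*x) dx = 4/π.
Sum: 4/π + -3/π + 12/π^3 + 4/π = 12/π^3 + 5/π.
So RHS = -∫_0^1 v(x) φ(x) dx = -5/π - 12/π^3.
LHS − RHS = 6/π ≠ 0, so the identity fails.
(For a valid weak derivative the identity must hold for EVERY test function, in particular this one. The failure shows v is NOT the weak derivative of u.)
Correct weak derivative would be u'(x) = -3*x**2 + 4*x - 1.


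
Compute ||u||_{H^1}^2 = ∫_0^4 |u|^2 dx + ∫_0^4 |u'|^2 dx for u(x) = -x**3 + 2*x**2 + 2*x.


||u||_{H^1}^2 = 26032/35

The H^1 norm (squared) on an interval (0, L) is
  ||u||_{H^1}^2 = ∫_0^L u(x)^2 dx + ∫_0^L u'(x)^2 dx.
Compute u'(x) = -3*x**2 + 4*x + 2.
Then u(x)^2 = x**6 - 4*x**5 + 8*x**3 + 4*x**2 and u'(x)^2 = 9*x**4 - 24*x**3 + 4*x**2 + 16*x + 4.
Integrate each monomial from 0 to 4 using ∫_0^4 c·x^n dx = c·4^(n+1)/(n+1):
  ∫_0^4 u(x)^2 dx = ∫_0^4 (x^6 - 4*x^5 + 8*x^3 + 4*x^2) dx. Term by term:
    ∫_0^4 x^6 dx = 16384/7;  ∫_0^4 -4*x^5 dx = -8192/3;  ∫_0^4 8*x^3 dx = 512;
    ∫_0^4 4*x^2 dx = 256/3.
  Sum: 16384/7 − 8192/3 + 512 + 256/3 = 4352/21.
  ∫_0^4 u'(x)^2 dx = ∫_0^4 (9*x^4 - 24*x^3 + 4*x^2 + 16*x + 4) dx. Term by term:
    ∫_0^4 9*x^4 dx = 9216/5;  ∫_0^4 -24*x^3 dx = -1536;  ∫_0^4 4*x^2 dx = 256/3;
    ∫_0^4 16*x dx = 128;  ∫_0^4 4 dx = 16.
  Sum: 9216/5 − 1536 + 256/3 + 128 + 16 = 8048/15.
Adding: ||u||_{H^1}^2 = 4352/21 + 8048/15 = 26032/35.


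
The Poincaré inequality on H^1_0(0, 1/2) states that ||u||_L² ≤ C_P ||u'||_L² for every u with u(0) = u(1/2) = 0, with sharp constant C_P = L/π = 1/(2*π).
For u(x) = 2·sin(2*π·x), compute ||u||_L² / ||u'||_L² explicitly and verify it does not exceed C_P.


||u||_L² / ||u'||_L² = 1/(2*π) = C_P.

u(x) = 2·sin(2*π·x), so u'(x) = 4*π*cos(2*π*x).
Writing u(x) = A·sin(kπx/L) with A = 2 and k = 1, use ∫_0^L sin²(kπx/L) dx = L/2 and ∫_0^L cos²(kπx/L) dx = L/2.
u² = 4·sin²(2*π·x) and (u')² = 16*π^2·cos²(2*π·x), and each of sin², cos² integrates to L/2 = 1/4 over (0, 1/2).
∫_0^1/2 u² dx = 1, so ||u||_L² = 1.
∫_0^1/2 (u')² dx = 4*π^2, so ||u'||_L² = 2*π.
Ratio ||u||_L² / ||u'||_L² = 1/(2*π).
Sharp Poincaré constant on H^1_0(0, 1/2) is C_P = L/π = 1/(2*π), achieved by sin(2*π·x).
This is the k = 1 eigenfunction (up to amplitude), so the ratio equals the sharp Poincaré constant exactly.


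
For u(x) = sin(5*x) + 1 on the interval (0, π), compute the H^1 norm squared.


||u||_{H^1(0,π)}^2 = 4/5 + 14*π

u'(x) = 5*cos(5*x).
Expand u² and (u')² and integrate term by term on (0, π), using: for integers n ≥ 1, ∫_0^π sin²(nx) dx = ∫_0^π cos²(nx) dx = π/2; for n ≠ n', ∫_0^π sin(nx)sin(n'x) dx = ∫_0^π cos(nx)cos(n'x) dx = 0; and by product-to-sum, ∫_0^π sin(nx)cos(n'x) dx = ½∫_0^π [sin((n+n')x) + sin((n−n')x)] dx, which is 0 when n+n' is even and 2n/(n²−n'²) when n+n' is odd (it need not vanish on (0, π)). For the constant mode: ∫_0^π 1 dx = π, ∫_0^π cos(nx) dx = 0, ∫_0^π sin(nx) dx = (1−(−1)^n)/n.
  u² squared terms: (1)²·∫1 dx = 1·π = π;  (1)²·∫sin(5x)² dx = 1·π/2 = π/2.
  u² cross terms: 2·(1)·(1)·∫1·sin(5x) dx = 2·(2/5) = 4/5.
  So ∫_0^π u² dx = π + π/2 + 4/5 = 4/5 + 3*π/2.
  (u')² squared terms: (5)²·∫cos(5x)² dx = 25·π/2 = 25*π/2.
  So ∫_0^π (u')² dx = 25*π/2.
||u||_{H^1}^2 = (4/5 + 3*π/2) + (25*π/2) = 4/5 + 14*π.


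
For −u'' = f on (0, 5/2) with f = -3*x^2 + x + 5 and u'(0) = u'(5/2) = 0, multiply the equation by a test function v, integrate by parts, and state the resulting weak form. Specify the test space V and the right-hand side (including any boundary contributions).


V = H^1(0, 5/2) (no boundary constraint on v; u is determined up to an additive constant); weak form: ∫_0^5/2 u'v' dx = ∫_0^5/2 (-3*x^2 + x + 5) v dx for all v ∈ V.

Multiply both sides by a test function v and integrate from 0 to 5/2:
  ∫_0^5/2 −u''(x) v(x) dx = ∫_0^5/2 f(x) v(x) dx.
Integrate the LHS by parts once:
  ∫_0^5/2 −u'' v dx = −[u'(x) v(x)]_0^5/2 + ∫_0^5/2 u'(x) v'(x) dx.
Thus ∫_0^5/2 u'(x) v'(x) dx = ∫_0^5/2 f(x) v(x) dx + [u'(x) v(x)]_0^5/2.
Choose V so that boundary terms are either known or forced to vanish.
u has homogeneous Neumann: u'(0) = u'(5/2) = 0. So [u' v]_0^5/2 = 0·v(5/2) − 0·v(0) = 0 for any v; take V = H^1(0, 5/2).
Weak formulation: find u (satisfying any essential BC) such that ∫_0^5/2 u'(x) v'(x) dx = ∫_0^5/2 f v dx for all v ∈ V (homogeneous Neumann, so boundary terms vanish).
Substituting f(x) = -3*x^2 + x + 5, the right-hand side is ∫_0^5/2 (-3*x^2 + x + 5) v dx.
Compatibility check (pure Neumann): taking v ≡ 1 ∈ V gives 0 = ∫_0^5/2 f dx + (0) − (0), i.e. ∫_0^5/2 f dx must equal u'(0) − u'(5/2) = 0. Indeed ∫_0^5/2 (-3*x^2 + x + 5) dx = 0, so the data are compatible. The solution is then unique only up to an additive constant (fix it e.g. by requiring ∫_0^5/2 u dx = 0).


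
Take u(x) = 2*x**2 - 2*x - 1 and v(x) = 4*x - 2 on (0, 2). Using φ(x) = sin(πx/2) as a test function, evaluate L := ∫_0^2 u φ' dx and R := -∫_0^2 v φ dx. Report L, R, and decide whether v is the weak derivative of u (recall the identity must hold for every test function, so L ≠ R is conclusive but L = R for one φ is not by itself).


LHS = -8/π, RHS = -8/π. Yes, v = u' weakly.

u(x) = 2*x**2 - 2*x - 1, classical derivative u'(x) = 4*x - 2.
φ(x) = sin(πx/2), so φ'(x) = π*cos(π*x/2)/2.
Note φ(0) = φ(2) = 0, so the boundary term u·φ vanishes.
LHS = ∫_0^2 u(x) φ'(x) dx = ∫_0^2 (π*x^2*cos(π*x/2) - π*x*cos(π*x/2) - π*cos(π*x/2)/2) dx. Term by term:
  ∫_0^2 -π*cos(π*x/2)/2 dx = 0;  ∫_0^2 π*x^2*cos(π*x/2) dx = -16/π;  ∫_0^2 -π*x*cos(π*x/2) dx = 8/π.
Sum: 0 − 16/π + 8/π = -8/π.
So LHS = -8/π.
∫_0^2 v(x) φ(x) dx = ∫_0^2 (4*x*sin(π*x/2) - 2*sin(π*x/2)) dx. Term by term:
  ∫_0^2 -2*sin(π*x/2) dx = -8/π;  ∫_0^2 4*x*sin(π*x/2) dx = 16/π.
Sum: -8/π + 16/π = 8/π.
So RHS = -∫_0^2 v(x) φ(x) dx = -8/π.
LHS = RHS, so the identity holds for this test φ.
Moreover u is smooth here and v(x) = u'(x) = 4*x - 2 pointwise, so the identity holds for every test function. Hence v is the weak derivative of u.


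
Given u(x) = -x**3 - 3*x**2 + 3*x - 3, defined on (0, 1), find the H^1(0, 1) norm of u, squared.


||u||_{H^1}^2 = 544/35

The H^1 norm (squared) on an interval (0, L) is
  ||u||_{H^1}^2 = ∫_0^L u(x)^2 dx + ∫_0^L u'(x)^2 dx.
Compute u'(x) = -3*x**2 - 6*x + 3.
Then u(x)^2 = x**6 + 6*x**5 + 3*x**4 - 12*x**3 + 27*x**2 - 18*x + 9 and u'(x)^2 = 9*x**4 + 36*x**3 + 18*x**2 - 36*x + 9.
Integrate each monomial from 0 to 1 using ∫_0^1 c·x^n dx = c·1^(n+1)/(n+1):
  ∫_0^1 u(x)^2 dx = ∫_0^1 (x^6 + 6*x^5 + 3*x^4 - 12*x^3 + 27*x^2 - 18*x + 9) dx. Term by term:
    ∫_0^1 x^6 dx = 1/7;  ∫_0^1 6*x^5 dx = 1;  ∫_0^1 3*x^4 dx = 3/5;
    ∫_0^1 -12*x^3 dx = -3;  ∫_0^1 27*x^2 dx = 9;  ∫_0^1 -18*x dx = -9;
    ∫_0^1 9 dx = 9.
  Sum: 1/7 + 1 + 3/5 − 3 + 9 − 9 + 9 = 271/35.
  ∫_0^1 u'(x)^2 dx = ∫_0^1 (9*x^4 + 36*x^3 + 18*x^2 - 36*x + 9) dx. Term by term:
    ∫_0^1 9*x^4 dx = 9/5;  ∫_0^1 36*x^3 dx = 9;  ∫_0^1 18*x^2 dx = 6;
    ∫_0^1 -36*x dx = -18;  ∫_0^1 9 dx = 9.
  Sum: 9/5 + 9 + 6 − 18 + 9 = 39/5.
Adding: ||u||_{H^1}^2 = 271/35 + 39/5 = 544/35.


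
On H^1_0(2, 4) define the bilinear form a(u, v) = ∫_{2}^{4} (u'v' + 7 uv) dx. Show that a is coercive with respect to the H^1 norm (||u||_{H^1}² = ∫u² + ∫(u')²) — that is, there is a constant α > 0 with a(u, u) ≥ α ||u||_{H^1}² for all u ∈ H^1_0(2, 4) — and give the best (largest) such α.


α = 1

Coercivity of a(·,·) on H^1_0(2, 4) means a(u, u) ≥ α ||u||_{H^1}² for every u ∈ H^1_0.
The interval has length L = 2, and Poincaré/coercivity depend only on L. Here a(u, u) = ∫(u')² + (7)·∫u².
Here c = 7 ≥ 1, so a(u,u) = ∫(u')² + c∫u² ≥ ∫(u')² + ∫u² = ||u||_{H^1}², i.e. α = 1 works. No larger α is possible: a(u,u) ≥ α||u||_{H^1}² means (1−α)∫(u')² ≥ (α−c)∫u², and for the modes u_n = sin(nπ(x−x₀)/L) (x₀ the left endpoint) one has ∫u_n²/∫(u_n')² = (L/(nπ))² → 0, so a(u_n,u_n)/||u_n||_{H^1}² → 1. Hence the optimal constant is α = 1.
Therefore α = 1.


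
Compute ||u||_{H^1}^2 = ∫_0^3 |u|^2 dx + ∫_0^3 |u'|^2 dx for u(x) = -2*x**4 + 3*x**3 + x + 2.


||u||_{H^1}^2 = 538593/70

The H^1 norm (squared) on an interval (0, L) is
  ||u||_{H^1}^2 = ∫_0^L u(x)^2 dx + ∫_0^L u'(x)^2 dx.
Compute u'(x) = -8*x**3 + 9*x**2 + 1.
Then u(x)^2 = 4*x**8 - 12*x**7 + 9*x**6 - 4*x**5 - 2*x**4 + 12*x**3 + x**2 + 4*x + 4 and u'(x)^2 = 64*x**6 - 144*x**5 + 81*x**4 - 16*x**3 + 18*x**2 + 1.
Integrate each monomial from 0 to 3 using ∫_0^3 c·x^n dx = c·3^(n+1)/(n+1):
  ∫_0^3 u(x)^2 dx = ∫_0^3 (4*x^8 - 12*x^7 + 9*x^6 - 4*x^5 - 2*x^4 + 12*x^3 + x^2 + 4*x + 4) dx. Term by term:
    ∫_0^3 4*x^8 dx = 8748;  ∫_0^3 -12*x^7 dx = -19683/2;  ∫_0^3 9*x^6 dx = 19683/7;
    ∫_0^3 -4*x^5 dx = -486;  ∫_0^3 -2*x^4 dx = -486/5;  ∫_0^3 12*x^3 dx = 243;
    ∫_0^3 x^2 dx = 9;  ∫_0^3 4*x dx = 18;  ∫_0^3 4 dx = 12.
  Sum: 8748 − 19683/2 + 19683/7 − 486 − 486/5 + 243 + 9 + 18 + 12 = 99201/70.
  ∫_0^3 u'(x)^2 dx = ∫_0^3 (64*x^6 - 144*x^5 + 81*x^4 - 16*x^3 + 18*x^2 + 1) dx. Term by term:
    ∫_0^3 64*x^6 dx = 139968/7;  ∫_0^3 -144*x^5 dx = -17496;  ∫_0^3 81*x^4 dx = 19683/5;
    ∫_0^3 -16*x^3 dx = -324;  ∫_0^3 18*x^2 dx = 162;  ∫_0^3 1 dx = 3.
  Sum: 139968/7 − 17496 + 19683/5 − 324 + 162 + 3 = 219696/35.
Adding: ||u||_{H^1}^2 = 99201/70 + 219696/35 = 538593/70.


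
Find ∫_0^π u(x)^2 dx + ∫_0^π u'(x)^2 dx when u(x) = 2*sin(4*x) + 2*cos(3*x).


||u||_{H^1(0,π)}^2 = 640/7 + 54*π

u'(x) = -6*sin(3*x) + 8*cos(4*x).
Expand u² and (u')² and integrate term by term on (0, π), using: for integers n ≥ 1, ∫_0^π sin²(nx) dx = ∫_0^π cos²(nx) dx = π/2; for n ≠ n', ∫_0^π sin(nx)sin(n'x) dx = ∫_0^π cos(nx)cos(n'x) dx = 0; and by product-to-sum, ∫_0^π sin(nx)cos(n'x) dx = ½∫_0^π [sin((n+n')x) + sin((n−n')x)] dx, which is 0 when n+n' is even and 2n/(n²−n'²) when n+n' is odd (it need not vanish on (0, π)).
  u² squared terms: (2)²·∫cos(3x)² dx = 4·π/2 = 2*π;  (2)²·∫sin(4x)² dx = 4·π/2 = 2*π.
  u² cross terms: 2·(2)·(2)·∫cos(3x)·sin(4x) dx = 8·(8/7) = 64/7.
  So ∫_0^π u² dx = 2*π + 2*π + 64/7 = 64/7 + 4*π.
  (u')² squared terms: (-6)²·∫sin(3x)² dx = 36·π/2 = 18*π;  (8)²·∫cos(4x)² dx = 64·π/2 = 32*π.
  (u')² cross terms: 2·(-6)·(8)·∫sin(3x)·cos(4x) dx = -96·(-6/7) = 576/7.
  So ∫_0^π (u')² dx = 18*π + 32*π + 576/7 = 576/7 + 50*π.
||u||_{H^1}^2 = (64/7 + 4*π) + (576/7 + 50*π) = 640/7 + 54*π.


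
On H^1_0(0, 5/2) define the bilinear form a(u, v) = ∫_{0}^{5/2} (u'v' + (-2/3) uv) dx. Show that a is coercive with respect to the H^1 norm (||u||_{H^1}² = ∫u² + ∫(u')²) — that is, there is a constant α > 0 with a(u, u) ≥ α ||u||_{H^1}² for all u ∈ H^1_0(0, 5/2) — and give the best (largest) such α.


α = 2*(-25 + 6*π^2)/(3*(25 + 4*π^2))

Coercivity of a(·,·) on H^1_0(0, 5/2) means a(u, u) ≥ α ||u||_{H^1}² for every u ∈ H^1_0.
The interval has length L = 5/2, and Poincaré/coercivity depend only on L. Here a(u, u) = ∫(u')² + (-2/3)·∫u².
Here c = -2/3 < 0 with |c| < (π/L)² = 4*π^2/25, so coercivity still holds. The condition a(u,u) ≥ α||u||_{H^1}² reads (1−α)∫(u')² ≥ (α−c)∫u². Any admissible α is ≤ 1 (rapidly oscillating u have ∫u²/∫(u')² → 0), and α = 1 would force 0 ≥ (1−c)∫u², impossible since c < 1; so 1−α > 0. By the sharp Poincaré inequality on H^1_0 of an interval of length L, ∫(u')² ≥ (π/L)²∫u² with equality for the first sine mode sin(π(x−x₀)/L) (x₀ the left endpoint), so the inequality holds for all u iff (1−α)(π/L)² ≥ α − c, i.e. α ≤ ((π/L)² + c)/((π/L)² + 1) = (1 + c(L/π)²)/(1 + (L/π)²). (Direct route, valid since c ≤ 0: Poincaré gives c∫u² ≥ c(L/π)²∫(u')², so a(u,u) ≥ (1 + c(L/π)²)∫(u')², while ||u||_{H^1}² ≤ (1 + (L/π)²)∫(u')²; dividing yields the same α.) With (π/L)² = 4*π^2/25 and c = -2/3, the largest admissible constant is α = ((π/L)² + c)/((π/L)² + 1).
Simplifying, α = 2*(-25 + 6*π^2)/(3*(25 + 4*π^2)).


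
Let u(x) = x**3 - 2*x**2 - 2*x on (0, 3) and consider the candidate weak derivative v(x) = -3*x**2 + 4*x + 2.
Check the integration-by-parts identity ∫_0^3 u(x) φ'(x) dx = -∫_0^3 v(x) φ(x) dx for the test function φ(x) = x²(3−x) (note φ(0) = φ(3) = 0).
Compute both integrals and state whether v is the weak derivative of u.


LHS = -54/5, RHS = 54/5. No, v is not the weak derivative of u.

u(x) = x**3 - 2*x**2 - 2*x, classical derivative u'(x) = 3*x**2 - 4*x - 2.
φ(x) = x²(3−x), so φ'(x) = 3*x*(2 - x).
Note φ(0) = φ(3) = 0, so the boundary term u·φ vanishes.
LHS = ∫_0^3 u(x) φ'(x) dx = ∫_0^3 (-3*x^5 + 12*x^4 - 6*x^3 - 12*x^2) dx. Term by term:
  ∫_0^3 -3*x^5 dx = -729/2;  ∫_0^3 12*x^4 dx = 2916/5;  ∫_0^3 -6*x^3 dx = -243/2;
  ∫_0^3 -12*x^2 dx = -108.
Sum: -729/2 + 2916/5 − 243/2 − 108 = -54/5.
So LHS = -54/5.
∫_0^3 v(x) φ(x) dx = ∫_0^3 (3*x^5 - 13*x^4 + 10*x^3 + 6*x^2) dx. Term by term:
  ∫_0^3 3*x^5 dx = 729/2;  ∫_0^3 -13*x^4 dx = -3159/5;  ∫_0^3 10*x^3 dx = 405/2;
  ∫_0^3 6*x^2 dx = 54.
Sum: 729/2 − 3159/5 + 405/2 + 54 = -54/5.
So RHS = -∫_0^3 v(x) φ(x) dx = 54/5.
LHS − RHS = -108/5 ≠ 0, so the identity fails.
(For a valid weak derivative the identity must hold for EVERY test function, in particular this one. The failure shows v is NOT the weak derivative of u.)
Correct weak derivative would be u'(x) = 3*x**2 - 4*x - 2.


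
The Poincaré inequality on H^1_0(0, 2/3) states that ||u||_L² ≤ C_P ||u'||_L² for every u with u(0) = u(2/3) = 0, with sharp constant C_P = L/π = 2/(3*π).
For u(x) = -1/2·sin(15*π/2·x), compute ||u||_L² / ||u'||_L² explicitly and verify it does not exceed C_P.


||u||_L² / ||u'||_L² = 2/(15*π) < C_P = 2/(3*π).

u(x) = -1/2·sin(15*π/2·x), so u'(x) = -15*π*cos(15*π*x/2)/4.
Writing u(x) = A·sin(kπx/L) with A = -1/2 and k = 5, use ∫_0^L sin²(kπx/L) dx = L/2 and ∫_0^L cos²(kπx/L) dx = L/2.
u² = 1/4·sin²(15*π/2·x) and (u')² = 225*π^2/16·cos²(15*π/2·x), and each of sin², cos² integrates to L/2 = 1/3 over (0, 2/3).
∫_0^2/3 u² dx = 1/12, so ||u||_L² = sqrt(3)/6.
∫_0^2/3 (u')² dx = 75*π^2/16, so ||u'||_L² = 5*sqrt(3)*π/4.
Ratio ||u||_L² / ||u'||_L² = 2/(15*π).
Sharp Poincaré constant on H^1_0(0, 2/3) is C_P = L/π = 2/(3*π), achieved by sin(3*π/2·x).
This is the k = 5 harmonic; the ratio L/(kπ) is strictly less than C_P = L/π, consistent with the sharp inequality ||u||_L² ≤ C_P ||u'||_L².


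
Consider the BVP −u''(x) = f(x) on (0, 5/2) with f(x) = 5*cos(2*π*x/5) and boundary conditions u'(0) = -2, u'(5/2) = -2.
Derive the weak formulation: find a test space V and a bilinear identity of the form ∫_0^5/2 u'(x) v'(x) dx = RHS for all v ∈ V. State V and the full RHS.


V = H^1(0, 5/2) (v unrestricted at boundary; u is determined up to an additive constant); weak form: ∫_0^5/2 u'v' dx = ∫_0^5/2 (5*cos(2*π*x/5)) v dx − 2·v(5/2) + 2·v(0) for all v ∈ V.

Multiply both sides by a test function v and integrate from 0 to 5/2:
  ∫_0^5/2 −u''(x) v(x) dx = ∫_0^5/2 f(x) v(x) dx.
Integrate the LHS by parts once:
  ∫_0^5/2 −u'' v dx = −[u'(x) v(x)]_0^5/2 + ∫_0^5/2 u'(x) v'(x) dx.
Thus ∫_0^5/2 u'(x) v'(x) dx = ∫_0^5/2 f(x) v(x) dx + [u'(x) v(x)]_0^5/2.
Choose V so that boundary terms are either known or forced to vanish.
u has inhomogeneous Neumann u'(0) = -2, u'(5/2) = -2. [u' v]_0^5/2 = (-2)·v(5/2) − (-2)·v(0) = − 2·v(5/2) + 2·v(0). Take V = H^1(0, 5/2); boundary term becomes part of RHS.
Weak formulation: find u (satisfying any essential BC) such that ∫_0^5/2 u'(x) v'(x) dx = ∫_0^5/2 f v dx − 2·v(5/2) + 2·v(0) for all v ∈ V (Neumann data are natural BCs: they enter the RHS as boundary terms).
Substituting f(x) = 5*cos(2*π*x/5), the right-hand side is ∫_0^5/2 (5*cos(2*π*x/5)) v dx − 2·v(5/2) + 2·v(0).
Compatibility check (pure Neumann): taking v ≡ 1 ∈ V gives 0 = ∫_0^5/2 f dx + (-2) − (-2), i.e. ∫_0^5/2 f dx must equal u'(0) − u'(5/2) = 0. Indeed ∫_0^5/2 (5*cos(2*π*x/5)) dx = 0, so the data are compatible. The solution is then unique only up to an additive constant (fix it e.g. by requiring ∫_0^5/2 u dx = 0).


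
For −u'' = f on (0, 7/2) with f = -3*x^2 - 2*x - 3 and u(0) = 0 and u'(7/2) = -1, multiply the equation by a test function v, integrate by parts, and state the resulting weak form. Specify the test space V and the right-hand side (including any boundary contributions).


V = {v ∈ H^1(0, 7/2) : v(0) = 0} (test functions vanish at x = 0 where u is specified); weak form: ∫_0^7/2 u'v' dx = ∫_0^7/2 (-3*x^2 - 2*x - 3) v dx − v(7/2) for all v ∈ V.

Multiply both sides by a test function v and integrate from 0 to 7/2:
  ∫_0^7/2 −u''(x) v(x) dx = ∫_0^7/2 f(x) v(x) dx.
Integrate the LHS by parts once:
  ∫_0^7/2 −u'' v dx = −[u'(x) v(x)]_0^7/2 + ∫_0^7/2 u'(x) v'(x) dx.
Thus ∫_0^7/2 u'(x) v'(x) dx = ∫_0^7/2 f(x) v(x) dx + [u'(x) v(x)]_0^7/2.
Choose V so that boundary terms are either known or forced to vanish.
Mixed BC: u(0) = 0 (Dirichlet) and u'(7/2) = -1 (Neumann). Define V = {v ∈ H^1(0, 7/2) : v(0) = 0}. Then [u' v]_0^7/2 = u'(7/2)·v(7/2) − u'(0)·0 = − v(7/2).
Weak formulation: find u (satisfying any essential BC) such that ∫_0^7/2 u'(x) v'(x) dx = ∫_0^7/2 f v dx − v(7/2) for all v ∈ V (Dirichlet at 0 absorbed into V; Neumann datum at x = 7/2 contributes the boundary term).
Substituting f(x) = -3*x^2 - 2*x - 3, the right-hand side is ∫_0^7/2 (-3*x^2 - 2*x - 3) v dx − v(7/2).


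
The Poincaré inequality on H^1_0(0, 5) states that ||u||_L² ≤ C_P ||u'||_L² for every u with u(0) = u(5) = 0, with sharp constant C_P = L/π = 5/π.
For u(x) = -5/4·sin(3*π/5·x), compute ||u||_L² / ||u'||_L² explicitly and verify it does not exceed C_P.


||u||_L² / ||u'||_L² = 5/(3*π) < C_P = 5/π.

u(x) = -5/4·sin(3*π/5·x), so u'(x) = -3*π*cos(3*π*x/5)/4.
Writing u(x) = A·sin(kπx/L) with A = -5/4 and k = 3, use ∫_0^L sin²(kπx/L) dx = L/2 and ∫_0^L cos²(kπx/L) dx = L/2.
u² = 25/16·sin²(3*π/5·x) and (u')² = 9*π^2/16·cos²(3*π/5·x), and each of sin², cos² integrates to L/2 = 5/2 over (0, 5).
∫_0^5 u² dx = 125/32, so ||u||_L² = 5*sqrt(10)/8.
∫_0^5 (u')² dx = 45*π^2/32, so ||u'||_L² = 3*sqrt(10)*π/8.
Ratio ||u||_L² / ||u'||_L² = 5/(3*π).
Sharp Poincaré constant on H^1_0(0, 5) is C_P = L/π = 5/π, achieved by sin(π/5·x).
This is the k = 3 harmonic; the ratio L/(kπ) is strictly less than C_P = L/π, consistent with the sharp inequality ||u||_L² ≤ C_P ||u'||_L².


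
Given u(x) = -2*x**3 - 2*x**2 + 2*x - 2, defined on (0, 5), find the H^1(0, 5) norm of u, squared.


||u||_{H^1}^2 = 650180/7

The H^1 norm (squared) on an interval (0, L) is
  ||u||_{H^1}^2 = ∫_0^L u(x)^2 dx + ∫_0^L u'(x)^2 dx.
Compute u'(x) = -6*x**2 - 4*x + 2.
Then u(x)^2 = 4*x**6 + 8*x**5 - 4*x**4 + 12*x**2 - 8*x + 4 and u'(x)^2 = 36*x**4 + 48*x**3 - 8*x**2 - 16*x + 4.
Integrate each monomial from 0 to 5 using ∫_0^5 c·x^n dx = c·5^(n+1)/(n+1):
  ∫_0^5 u(x)^2 dx = ∫_0^5 (4*x^6 + 8*x^5 - 4*x^4 + 12*x^2 - 8*x + 4) dx. Term by term:
    ∫_0^5 4*x^6 dx = 312500/7;  ∫_0^5 8*x^5 dx = 62500/3;  ∫_0^5 -4*x^4 dx = -2500;
    ∫_0^5 12*x^2 dx = 500;  ∫_0^5 -8*x dx = -100;  ∫_0^5 4 dx = 20.
  Sum: 312500/7 + 62500/3 − 2500 + 500 − 100 + 20 = 1331320/21.
  ∫_0^5 u'(x)^2 dx = ∫_0^5 (36*x^4 + 48*x^3 - 8*x^2 - 16*x + 4) dx. Term by term:
    ∫_0^5 36*x^4 dx = 22500;  ∫_0^5 48*x^3 dx = 7500;  ∫_0^5 -8*x^2 dx = -1000/3;
    ∫_0^5 -16*x dx = -200;  ∫_0^5 4 dx = 20.
  Sum: 22500 + 7500 − 1000/3 − 200 + 20 = 88460/3.
Adding: ||u||_{H^1}^2 = 1331320/21 + 88460/3 = 650180/7.


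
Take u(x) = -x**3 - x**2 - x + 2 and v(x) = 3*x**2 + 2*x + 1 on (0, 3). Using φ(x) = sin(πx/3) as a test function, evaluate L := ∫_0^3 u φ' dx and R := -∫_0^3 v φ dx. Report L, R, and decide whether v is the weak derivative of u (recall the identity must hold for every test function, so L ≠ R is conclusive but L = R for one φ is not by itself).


LHS = -324/π^3 + 105/π, RHS = -105/π + 324/π^3. No, v is not the weak derivative of u.

u(x) = -x**3 - x**2 - x + 2, classical derivative u'(x) = -3*x**2 - 2*x - 1.
φ(x) = sin(πx/3), so φ'(x) = π*cos(π*x/3)/3.
Note φ(0) = φ(3) = 0, so the boundary term u·φ vanishes.
LHS = ∫_0^3 u(x) φ'(x) dx = ∫_0^3 (-π*x^3*cos(π*x/3)/3 - π*x^2*cos(π*x/3)/3 - π*x*cos(π*x/3)/3 + 2*π*cos(π*x/3)/3) dx. Term by term:
  ∫_0^3 2*π*cos(π*x/3)/3 dx = 0;  ∫_0^3 -π*x*cos(π*x/3)/3 dx = 6/π;  ∫_0^3 -π*x^2*cos(π*x/3)/3 dx = 18/π;
  ∫_0^3 -π*x^3*cos(π*x/3)/3 dx = -324/π^3 + 81/π.
Sum: 0 + 6/π + 18/π + -324/π^3 + 81/π = -324/π^3 + 105/π.
So LHS = -324/π^3 + 105/π.
∫_0^3 v(x) φ(x) dx = ∫_0^3 (3*x^2*sin(π*x/3) + 2*x*sin(π*x/3) + sin(π*x/3)) dx. Term by term:
  ∫_0^3 2*x*sin(π*x/3) dx = 18/π;  ∫_0^3 3*x^2*sin(π*x/3) dx = -324/π^3 + 81/π;  ∫_0^3 sin(π*x/3) dx = 6/π.
Sum: 18/π + -324/π^3 + 81/π + 6/π = -324/π^3 + 105/π.
So RHS = -∫_0^3 v(x) φ(x) dx = -105/π + 324/π^3.
LHS − RHS = -648/π^3 + 210/π ≠ 0, so the identity fails.
(For a valid weak derivative the identity must hold for EVERY test function, in particular this one. The failure shows v is NOT the weak derivative of u.)
Correct weak derivative would be u'(x) = -3*x**2 - 2*x - 1.


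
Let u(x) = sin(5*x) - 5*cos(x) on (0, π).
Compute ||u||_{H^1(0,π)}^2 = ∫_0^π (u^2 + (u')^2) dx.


||u||_{H^1(0,π)}^2 = 38*π

u'(x) = 5*sin(x) + 5*cos(5*x).
Expand u² and (u')² and integrate term by term on (0, π), using: for integers n ≥ 1, ∫_0^π sin²(nx) dx = ∫_0^π cos²(nx) dx = π/2; for n ≠ n', ∫_0^π sin(nx)sin(n'x) dx = ∫_0^π cos(nx)cos(n'x) dx = 0; and by product-to-sum, ∫_0^π sin(nx)cos(n'x) dx = ½∫_0^π [sin((n+n')x) + sin((n−n')x)] dx, which is 0 when n+n' is even and 2n/(n²−n'²) when n+n' is odd (it need not vanish on (0, π)).
  u² squared terms: (-5)²·∫cos(x)² dx = 25·π/2 = 25*π/2;  (1)²·∫sin(5x)² dx = 1·π/2 = π/2.
  u² cross terms: 2·(-5)·(1)·∫cos(x)·sin(5x) dx = -10·(0) = 0.
  So ∫_0^π u² dx = 25*π/2 + π/2 + 0 = 13*π.
  (u')² squared terms: (5)²·∫cos(5x)² dx = 25·π/2 = 25*π/2;  (5)²·∫sin(x)² dx = 25·π/2 = 25*π/2.
  (u')² cross terms: 2·(5)·(5)·∫cos(5x)·sin(x) dx = 50·(0) = 0.
  So ∫_0^π (u')² dx = 25*π/2 + 25*π/2 + 0 = 25*π.
||u||_{H^1}^2 = (13*π) + (25*π) = 38*π.


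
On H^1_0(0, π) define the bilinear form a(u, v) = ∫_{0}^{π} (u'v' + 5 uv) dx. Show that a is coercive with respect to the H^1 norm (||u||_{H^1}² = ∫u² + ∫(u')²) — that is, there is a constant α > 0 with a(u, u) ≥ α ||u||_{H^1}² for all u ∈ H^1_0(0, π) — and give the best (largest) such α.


α = 1

Coercivity of a(·,·) on H^1_0(0, π) means a(u, u) ≥ α ||u||_{H^1}² for every u ∈ H^1_0.
The interval has length L = π, and Poincaré/coercivity depend only on L. Here a(u, u) = ∫(u')² + (5)·∫u².
Here c = 5 ≥ 1, so a(u,u) = ∫(u')² + c∫u² ≥ ∫(u')² + ∫u² = ||u||_{H^1}², i.e. α = 1 works. No larger α is possible: a(u,u) ≥ α||u||_{H^1}² means (1−α)∫(u')² ≥ (α−c)∫u², and for the modes u_n = sin(nπ(x−x₀)/L) (x₀ the left endpoint) one has ∫u_n²/∫(u_n')² = (L/(nπ))² → 0, so a(u_n,u_n)/||u_n||_{H^1}² → 1. Hence the optimal constant is α = 1.
Therefore α = 1.


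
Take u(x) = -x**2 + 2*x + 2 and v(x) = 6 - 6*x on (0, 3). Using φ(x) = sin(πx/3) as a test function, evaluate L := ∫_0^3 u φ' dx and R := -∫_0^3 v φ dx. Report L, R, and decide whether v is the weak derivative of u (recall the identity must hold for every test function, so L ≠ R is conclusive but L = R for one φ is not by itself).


LHS = 6/π, RHS = 18/π. No, v is not the weak derivative of u.

u(x) = -x**2 + 2*x + 2, classical derivative u'(x) = 2 - 2*x.
φ(x) = sin(πx/3), so φ'(x) = π*cos(π*x/3)/3.
Note φ(0) = φ(3) = 0, so the boundary term u·φ vanishes.
LHS = ∫_0^3 u(x) φ'(x) dx = ∫_0^3 (-π*x^2*cos(π*x/3)/3 + 2*π*x*cos(π*x/3)/3 + 2*π*cos(π*x/3)/3) dx. Term by term:
  ∫_0^3 2*π*cos(π*x/3)/3 dx = 0;  ∫_0^3 -π*x^2*cos(π*x/3)/3 dx = 18/π;  ∫_0^3 2*π*x*cos(π*x/3)/3 dx = -12/π.
Sum: 0 + 18/π − 12/π = 6/π.
So LHS = 6/π.
∫_0^3 v(x) φ(x) dx = ∫_0^3 (-6*x*sin(π*x/3) + 6*sin(π*x/3)) dx. Term by term:
  ∫_0^3 6*sin(π*x/3) dx = 36/π;  ∫_0^3 -6*x*sin(π*x/3) dx = -54/π.
Sum: 36/π − 54/π = -18/π.
So RHS = -∫_0^3 v(x) φ(x) dx = 18/π.
LHS − RHS = -12/π ≠ 0, so the identity fails.
(For a valid weak derivative the identity must hold for EVERY test function, in particular this one. The failure shows v is NOT the weak derivative of u.)
Correct weak derivative would be u'(x) = 2 - 2*x.
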